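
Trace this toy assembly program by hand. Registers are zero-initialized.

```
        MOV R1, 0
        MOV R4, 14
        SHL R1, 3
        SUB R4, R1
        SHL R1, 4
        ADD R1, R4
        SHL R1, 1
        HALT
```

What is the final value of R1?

28

after MOV R1, 0: R1=0
after MOV R4, 14: R4=14
after SHL R1, 3: R1=0<<3=0
after SUB R4, R1: R4=14-0=14
after SHL R1, 4: R1=0<<4=0
after ADD R1, R4: R1=0+14=14
after SHL R1, 1: R1=14<<1=28
halt.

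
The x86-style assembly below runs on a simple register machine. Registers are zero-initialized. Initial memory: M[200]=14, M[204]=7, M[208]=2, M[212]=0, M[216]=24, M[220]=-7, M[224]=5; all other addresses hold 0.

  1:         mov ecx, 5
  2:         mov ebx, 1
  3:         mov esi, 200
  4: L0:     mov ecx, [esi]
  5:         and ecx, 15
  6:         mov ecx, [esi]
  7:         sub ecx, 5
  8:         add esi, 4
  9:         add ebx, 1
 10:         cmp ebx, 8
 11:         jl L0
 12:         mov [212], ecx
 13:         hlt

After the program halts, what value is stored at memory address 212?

after mov ecx, 5: ecx=5
after mov ebx, 1: ebx=1
after mov esi, 200: esi=200
after mov ecx, [esi]: ecx=M[200]=14
after and ecx, 15: ecx=14&15=14
after mov ecx, [esi]: ecx=M[200]=14
after sub ecx, 5: ecx=14-5=9
after add esi, 4: esi=200+4=204
after add ebx, 1: ebx=1+1=2
cmp ebx, 8  (cmp 2,8)
jl L0: taken
after mov ecx, [esi]: ecx=M[204]=7
after and ecx, 15: ecx=7&15=7
after mov ecx, [esi]: ecx=M[204]=7
after sub ecx, 5: ecx=7-5=2
after add esi, 4: esi=204+4=208
after add ebx, 1: ebx=2+1=3
cmp ebx, 8  (cmp 3,8)
jl L0: taken
after mov ecx, [esi]: ecx=M[208]=2
after and ecx, 15: ecx=2&15=2
after mov ecx, [esi]: ecx=M[208]=2
after sub ecx, 5: ecx=2-5=-3
after add esi, 4: esi=208+4=212
after add ebx, 1: ebx=3+1=4
cmp ebx, 8  (cmp 4,8)
jl L0: taken
after mov ecx, [esi]: ecx=M[212]=0
after and ecx, 15: ecx=0&15=0
after mov ecx, [esi]: ecx=M[212]=0
after sub ecx, 5: ecx=0-5=-5
after add esi, 4: esi=212+4=216
after add ebx, 1: ebx=4+1=5
cmp ebx, 8  (cmp 5,8)
jl L0: taken
after mov ecx, [esi]: ecx=M[216]=24
after and ecx, 15: ecx=24&15=8
after mov ecx, [esi]: ecx=M[216]=24
after sub ecx, 5: ecx=24-5=19
after add esi, 4: esi=216+4=220
after add ebx, 1: ebx=5+1=6
cmp ebx, 8  (cmp 6,8)
jl L0: taken
after mov ecx, [esi]: ecx=M[220]=-7
after and ecx, 15: ecx=(-7)&15=9
after mov ecx, [esi]: ecx=M[220]=-7
after sub ecx, 5: ecx=(-7)-5=-12
after add esi, 4: esi=220+4=224
after add ebx, 1: ebx=6+1=7
cmp ebx, 8  (cmp 7,8)
jl L0: taken
after mov ecx, [esi]: ecx=M[224]=5
after and ecx, 15: ecx=5&15=5
after mov ecx, [esi]: ecx=M[224]=5
after sub ecx, 5: ecx=5-5=0
after add esi, 4: esi=224+4=228
after add ebx, 1: ebx=7+1=8
cmp ebx, 8  (cmp 8,8)
jl L0: not taken
mov [212], ecx → M[212]=0
halt.

0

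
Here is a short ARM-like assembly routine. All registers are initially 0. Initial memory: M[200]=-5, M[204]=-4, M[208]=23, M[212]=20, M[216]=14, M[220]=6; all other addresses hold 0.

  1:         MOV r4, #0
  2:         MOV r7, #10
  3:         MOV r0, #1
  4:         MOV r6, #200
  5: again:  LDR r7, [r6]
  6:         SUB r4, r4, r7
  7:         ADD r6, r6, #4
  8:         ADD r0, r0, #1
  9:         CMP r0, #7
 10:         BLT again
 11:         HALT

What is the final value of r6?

224

MOV r4, #0 → r4=0
MOV r7, #10 → r7=10
MOV r0, #1 → r0=1
MOV r6, #200 → r6=200
LDR r7, [r6] → r7=M[200]=-5
SUB r4, r4, r7 → r4=0-(-5)=5
ADD r6, r6, #4 → r6=200+4=204
ADD r0, r0, #1 → r0=1+1=2
CMP r0, #7  (cmp 2,7)
BLT again: taken
LDR r7, [r6] → r7=M[204]=-4
SUB r4, r4, r7 → r4=5-(-4)=9
ADD r6, r6, #4 → r6=204+4=208
ADD r0, r0, #1 → r0=2+1=3
CMP r0, #7  (cmp 3,7)
BLT again: taken
LDR r7, [r6] → r7=M[208]=23
SUB r4, r4, r7 → r4=9-23=-14
ADD r6, r6, #4 → r6=208+4=212
ADD r0, r0, #1 → r0=3+1=4
CMP r0, #7  (cmp 4,7)
BLT again: taken
LDR r7, [r6] → r7=M[212]=20
SUB r4, r4, r7 → r4=(-14)-20=-34
ADD r6, r6, #4 → r6=212+4=216
ADD r0, r0, #1 → r0=4+1=5
CMP r0, #7  (cmp 5,7)
BLT again: taken
LDR r7, [r6] → r7=M[216]=14
SUB r4, r4, r7 → r4=(-34)-14=-48
ADD r6, r6, #4 → r6=216+4=220
ADD r0, r0, #1 → r0=5+1=6
CMP r0, #7  (cmp 6,7)
BLT again: taken
LDR r7, [r6] → r7=M[220]=6
SUB r4, r4, r7 → r4=(-48)-6=-54
ADD r6, r6, #4 → r6=220+4=224
ADD r0, r0, #1 → r0=6+1=7
CMP r0, #7  (cmp 7,7)
BLT again: not taken
halt.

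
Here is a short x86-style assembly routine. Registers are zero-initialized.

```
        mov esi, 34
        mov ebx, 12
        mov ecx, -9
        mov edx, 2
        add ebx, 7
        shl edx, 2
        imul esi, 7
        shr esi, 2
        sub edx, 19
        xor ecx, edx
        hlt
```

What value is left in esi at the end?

esi=34
ebx=12
ecx=-9
edx=2
ebx=12+7=19
edx=2<<2=8
esi=34*7=238
esi=238>>2=59
edx=8-19=-11
ecx=(-9)^(-11)=2
halt.

59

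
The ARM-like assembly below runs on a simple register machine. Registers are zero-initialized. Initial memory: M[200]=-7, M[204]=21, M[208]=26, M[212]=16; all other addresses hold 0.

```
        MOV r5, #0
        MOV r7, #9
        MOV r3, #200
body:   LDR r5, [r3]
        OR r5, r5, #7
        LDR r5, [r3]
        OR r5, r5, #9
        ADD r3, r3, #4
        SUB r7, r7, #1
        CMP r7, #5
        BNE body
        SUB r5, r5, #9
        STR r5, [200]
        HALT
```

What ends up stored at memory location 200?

16

r5=0
r7=9
r3=200
r5=M[200]=-7
r5=(-7)|7=-1
r5=M[200]=-7
r5=(-7)|9=-7
r3=200+4=204
r7=9-1=8
CMP r7, #5  (cmp 8,5)
BNE body: taken
r5=M[204]=21
r5=21|7=23
r5=M[204]=21
r5=21|9=29
r3=204+4=208
r7=8-1=7
CMP r7, #5  (cmp 7,5)
BNE body: taken
r5=M[208]=26
r5=26|7=31
r5=M[208]=26
r5=26|9=27
r3=208+4=212
r7=7-1=6
CMP r7, #5  (cmp 6,5)
BNE body: taken
r5=M[212]=16
r5=16|7=23
r5=M[212]=16
r5=16|9=25
r3=212+4=216
r7=6-1=5
CMP r7, #5  (cmp 5,5)
BNE body: not taken
r5=25-9=16
STR r5, [200] → M[200]=16
halt.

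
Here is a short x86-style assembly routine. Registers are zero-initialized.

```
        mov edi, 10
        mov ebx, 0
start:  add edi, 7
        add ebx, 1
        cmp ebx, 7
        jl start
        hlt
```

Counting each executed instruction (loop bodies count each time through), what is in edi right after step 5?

17

mov edi, 10 → edi=10
mov ebx, 0 → ebx=0
add edi, 7 → edi=10+7=17
add ebx, 1 → ebx=0+1=1
cmp ebx, 7  (cmp 1,7)
After step 5: edi = 17.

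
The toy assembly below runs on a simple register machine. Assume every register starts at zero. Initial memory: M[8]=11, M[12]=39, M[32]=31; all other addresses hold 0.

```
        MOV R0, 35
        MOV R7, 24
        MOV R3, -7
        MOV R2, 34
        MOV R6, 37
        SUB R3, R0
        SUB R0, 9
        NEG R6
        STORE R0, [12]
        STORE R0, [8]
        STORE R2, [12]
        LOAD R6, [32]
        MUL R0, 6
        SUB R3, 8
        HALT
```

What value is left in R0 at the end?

MOV R0, 35 → R0=35
MOV R7, 24 → R7=24
MOV R3, -7 → R3=-7
MOV R2, 34 → R2=34
MOV R6, 37 → R6=37
SUB R3, R0 → R3=(-7)-35=-42
SUB R0, 9 → R0=35-9=26
NEG R6 → R6=-(37)=-37
STORE R0, [12] → M[12]=26
STORE R0, [8] → M[8]=26
STORE R2, [12] → M[12]=34
LOAD R6, [32] → R6=M[32]=31
MUL R0, 6 → R0=26*6=156
SUB R3, 8 → R3=(-42)-8=-50
halt.

156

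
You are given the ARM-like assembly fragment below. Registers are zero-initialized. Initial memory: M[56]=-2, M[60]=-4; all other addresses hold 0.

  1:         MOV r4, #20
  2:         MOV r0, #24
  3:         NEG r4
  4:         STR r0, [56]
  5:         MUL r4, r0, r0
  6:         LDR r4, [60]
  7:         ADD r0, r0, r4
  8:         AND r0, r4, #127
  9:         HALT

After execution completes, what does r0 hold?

124

r4=20
r0=24
r4=-(20)=-20
STR r0, [56] → M[56]=24
r4=24*24=576
r4=M[60]=-4
r0=24+(-4)=20
r0=(-4)&127=124
halt.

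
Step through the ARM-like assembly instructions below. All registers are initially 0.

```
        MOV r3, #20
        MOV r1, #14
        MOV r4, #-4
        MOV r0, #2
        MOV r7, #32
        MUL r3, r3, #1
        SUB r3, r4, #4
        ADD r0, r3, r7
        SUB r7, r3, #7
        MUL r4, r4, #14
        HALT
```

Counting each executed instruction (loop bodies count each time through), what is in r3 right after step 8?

r3=20
r1=14
r4=-4
r0=2
r7=32
r3=20*1=20
r3=(-4)-4=-8
r0=(-8)+32=24
After step 8: r3 = -8.

-8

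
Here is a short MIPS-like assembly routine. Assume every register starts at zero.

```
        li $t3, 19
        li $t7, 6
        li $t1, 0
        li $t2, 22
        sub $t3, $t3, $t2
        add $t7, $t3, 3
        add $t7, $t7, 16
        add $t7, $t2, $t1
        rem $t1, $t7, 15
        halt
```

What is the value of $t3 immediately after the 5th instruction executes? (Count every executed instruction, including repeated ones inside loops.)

li $t3, 19 → $t3=19
li $t7, 6 → $t7=6
li $t1, 0 → $t1=0
li $t2, 22 → $t2=22
sub $t3, $t3, $t2 → $t3=19-22=-3
After step 5: $t3 = -3.

-3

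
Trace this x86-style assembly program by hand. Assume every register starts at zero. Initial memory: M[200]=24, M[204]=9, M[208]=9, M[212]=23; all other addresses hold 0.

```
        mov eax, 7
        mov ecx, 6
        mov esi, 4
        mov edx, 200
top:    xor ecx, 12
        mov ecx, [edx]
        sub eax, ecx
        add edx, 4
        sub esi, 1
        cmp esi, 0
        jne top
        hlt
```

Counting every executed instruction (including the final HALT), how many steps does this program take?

33

mov eax, 7 → eax=7
mov ecx, 6 → ecx=6
mov esi, 4 → esi=4
mov edx, 200 → edx=200
xor ecx, 12 → ecx=6^12=10
mov ecx, [edx] → ecx=M[200]=24
sub eax, ecx → eax=7-24=-17
add edx, 4 → edx=200+4=204
sub esi, 1 → esi=4-1=3
cmp esi, 0  (cmp 3,0)
jne top: taken
xor ecx, 12 → ecx=24^12=20
mov ecx, [edx] → ecx=M[204]=9
sub eax, ecx → eax=(-17)-9=-26
add edx, 4 → edx=204+4=208
sub esi, 1 → esi=3-1=2
cmp esi, 0  (cmp 2,0)
jne top: taken
xor ecx, 12 → ecx=9^12=5
mov ecx, [edx] → ecx=M[208]=9
sub eax, ecx → eax=(-26)-9=-35
add edx, 4 → edx=208+4=212
sub esi, 1 → esi=2-1=1
cmp esi, 0  (cmp 1,0)
jne top: taken
xor ecx, 12 → ecx=9^12=5
mov ecx, [edx] → ecx=M[212]=23
sub eax, ecx → eax=(-35)-23=-58
add edx, 4 → edx=212+4=216
sub esi, 1 → esi=1-1=0
cmp esi, 0  (cmp 0,0)
jne top: not taken
halt.
Total executed instructions: 33.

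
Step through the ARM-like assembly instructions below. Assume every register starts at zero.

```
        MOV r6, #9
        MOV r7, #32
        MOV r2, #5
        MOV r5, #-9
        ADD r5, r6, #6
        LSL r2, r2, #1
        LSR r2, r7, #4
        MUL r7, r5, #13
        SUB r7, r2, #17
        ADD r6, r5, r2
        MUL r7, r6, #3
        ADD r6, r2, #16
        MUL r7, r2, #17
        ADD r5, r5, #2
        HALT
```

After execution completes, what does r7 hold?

34

after MOV r6, #9: r6=9
after MOV r7, #32: r7=32
after MOV r2, #5: r2=5
after MOV r5, #-9: r5=-9
after ADD r5, r6, #6: r5=9+6=15
after LSL r2, r2, #1: r2=5<<1=10
after LSR r2, r7, #4: r2=32>>4=2
after MUL r7, r5, #13: r7=15*13=195
after SUB r7, r2, #17: r7=2-17=-15
after ADD r6, r5, r2: r6=15+2=17
after MUL r7, r6, #3: r7=17*3=51
after ADD r6, r2, #16: r6=2+16=18
after MUL r7, r2, #17: r7=2*17=34
after ADD r5, r5, #2: r5=15+2=17
halt.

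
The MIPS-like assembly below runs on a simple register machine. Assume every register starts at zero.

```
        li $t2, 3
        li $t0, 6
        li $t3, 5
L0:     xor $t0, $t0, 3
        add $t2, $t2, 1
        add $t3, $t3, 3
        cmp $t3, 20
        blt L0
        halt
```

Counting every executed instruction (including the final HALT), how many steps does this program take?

after li $t2, 3: $t2=3
after li $t0, 6: $t0=6
after li $t3, 5: $t3=5
after xor $t0, $t0, 3: $t0=6^3=5
after add $t2, $t2, 1: $t2=3+1=4
after add $t3, $t3, 3: $t3=5+3=8
cmp $t3, 20  (cmp 8,20)
blt L0: taken
after xor $t0, $t0, 3: $t0=5^3=6
after add $t2, $t2, 1: $t2=4+1=5
after add $t3, $t3, 3: $t3=8+3=11
cmp $t3, 20  (cmp 11,20)
blt L0: taken
after xor $t0, $t0, 3: $t0=6^3=5
after add $t2, $t2, 1: $t2=5+1=6
after add $t3, $t3, 3: $t3=11+3=14
cmp $t3, 20  (cmp 14,20)
blt L0: taken
after xor $t0, $t0, 3: $t0=5^3=6
after add $t2, $t2, 1: $t2=6+1=7
after add $t3, $t3, 3: $t3=14+3=17
cmp $t3, 20  (cmp 17,20)
blt L0: taken
after xor $t0, $t0, 3: $t0=6^3=5
after add $t2, $t2, 1: $t2=7+1=8
after add $t3, $t3, 3: $t3=17+3=20
cmp $t3, 20  (cmp 20,20)
blt L0: not taken
halt.
Total executed instructions: 29.

29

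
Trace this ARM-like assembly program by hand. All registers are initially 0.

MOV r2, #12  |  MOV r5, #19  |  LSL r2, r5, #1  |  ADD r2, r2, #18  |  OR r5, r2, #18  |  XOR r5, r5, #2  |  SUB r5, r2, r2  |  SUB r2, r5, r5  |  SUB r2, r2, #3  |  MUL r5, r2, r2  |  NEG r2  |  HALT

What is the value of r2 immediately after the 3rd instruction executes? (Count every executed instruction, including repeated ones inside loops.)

MOV r2, #12 → r2=12
MOV r5, #19 → r5=19
LSL r2, r5, #1 → r2=19<<1=38
After step 3: r2 = 38.

38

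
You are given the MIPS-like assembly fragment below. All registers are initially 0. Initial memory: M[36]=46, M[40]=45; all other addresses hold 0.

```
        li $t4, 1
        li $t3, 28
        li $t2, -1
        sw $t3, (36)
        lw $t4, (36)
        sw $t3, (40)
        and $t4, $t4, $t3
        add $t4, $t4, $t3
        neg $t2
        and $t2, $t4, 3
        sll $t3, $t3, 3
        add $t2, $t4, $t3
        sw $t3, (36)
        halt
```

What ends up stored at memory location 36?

li $t4, 1 → $t4=1
li $t3, 28 → $t3=28
li $t2, -1 → $t2=-1
sw $t3, (36) → M[36]=28
lw $t4, (36) → $t4=M[36]=28
sw $t3, (40) → M[40]=28
and $t4, $t4, $t3 → $t4=28&28=28
add $t4, $t4, $t3 → $t4=28+28=56
neg $t2 → $t2=-(-1)=1
and $t2, $t4, 3 → $t2=56&3=0
sll $t3, $t3, 3 → $t3=28<<3=224
add $t2, $t4, $t3 → $t2=56+224=280
sw $t3, (36) → M[36]=224
halt.

224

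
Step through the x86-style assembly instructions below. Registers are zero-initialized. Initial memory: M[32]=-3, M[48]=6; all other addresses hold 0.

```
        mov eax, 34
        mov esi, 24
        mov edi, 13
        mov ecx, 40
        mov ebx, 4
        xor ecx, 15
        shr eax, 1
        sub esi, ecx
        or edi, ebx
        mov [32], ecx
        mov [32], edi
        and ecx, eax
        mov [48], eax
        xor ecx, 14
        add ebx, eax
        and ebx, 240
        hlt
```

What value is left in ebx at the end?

after mov eax, 34: eax=34
after mov esi, 24: esi=24
after mov edi, 13: edi=13
after mov ecx, 40: ecx=40
after mov ebx, 4: ebx=4
after xor ecx, 15: ecx=40^15=39
after shr eax, 1: eax=34>>1=17
after sub esi, ecx: esi=24-39=-15
after or edi, ebx: edi=13|4=13
mov [32], ecx → M[32]=39
mov [32], edi → M[32]=13
after and ecx, eax: ecx=39&17=1
mov [48], eax → M[48]=17
after xor ecx, 14: ecx=1^14=15
after add ebx, eax: ebx=4+17=21
after and ebx, 240: ebx=21&240=16
halt.

16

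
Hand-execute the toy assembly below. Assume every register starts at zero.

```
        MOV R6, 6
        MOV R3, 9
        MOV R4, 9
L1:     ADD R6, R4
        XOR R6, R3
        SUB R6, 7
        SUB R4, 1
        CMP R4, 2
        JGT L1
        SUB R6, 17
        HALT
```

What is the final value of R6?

-11

after MOV R6, 6: R6=6
after MOV R3, 9: R3=9
after MOV R4, 9: R4=9
after ADD R6, R4: R6=6+9=15
after XOR R6, R3: R6=15^9=6
after SUB R6, 7: R6=6-7=-1
after SUB R4, 1: R4=9-1=8
CMP R4, 2  (cmp 8,2)
JGT L1: taken
after ADD R6, R4: R6=(-1)+8=7
after XOR R6, R3: R6=7^9=14
after SUB R6, 7: R6=14-7=7
after SUB R4, 1: R4=8-1=7
CMP R4, 2  (cmp 7,2)
JGT L1: taken
after ADD R6, R4: R6=7+7=14
after XOR R6, R3: R6=14^9=7
after SUB R6, 7: R6=7-7=0
after SUB R4, 1: R4=7-1=6
CMP R4, 2  (cmp 6,2)
JGT L1: taken
after ADD R6, R4: R6=0+6=6
after XOR R6, R3: R6=6^9=15
after SUB R6, 7: R6=15-7=8
after SUB R4, 1: R4=6-1=5
CMP R4, 2  (cmp 5,2)
JGT L1: taken
after ADD R6, R4: R6=8+5=13
after XOR R6, R3: R6=13^9=4
after SUB R6, 7: R6=4-7=-3
after SUB R4, 1: R4=5-1=4
CMP R4, 2  (cmp 4,2)
JGT L1: taken
after ADD R6, R4: R6=(-3)+4=1
after XOR R6, R3: R6=1^9=8
after SUB R6, 7: R6=8-7=1
after SUB R4, 1: R4=4-1=3
CMP R4, 2  (cmp 3,2)
JGT L1: taken
after ADD R6, R4: R6=1+3=4
after XOR R6, R3: R6=4^9=13
after SUB R6, 7: R6=13-7=6
after SUB R4, 1: R4=3-1=2
CMP R4, 2  (cmp 2,2)
JGT L1: not taken
after SUB R6, 17: R6=6-17=-11
halt.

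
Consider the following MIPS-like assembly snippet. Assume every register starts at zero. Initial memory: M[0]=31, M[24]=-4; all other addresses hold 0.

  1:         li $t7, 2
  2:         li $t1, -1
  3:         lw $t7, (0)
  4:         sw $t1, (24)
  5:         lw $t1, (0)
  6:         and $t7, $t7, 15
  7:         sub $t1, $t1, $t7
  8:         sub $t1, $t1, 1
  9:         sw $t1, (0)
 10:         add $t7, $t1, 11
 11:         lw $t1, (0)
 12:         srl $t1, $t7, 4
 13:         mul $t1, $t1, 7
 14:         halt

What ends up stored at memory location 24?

after li $t7, 2: $t7=2
after li $t1, -1: $t1=-1
after lw $t7, (0): $t7=M[0]=31
sw $t1, (24) → M[24]=-1
after lw $t1, (0): $t1=M[0]=31
after and $t7, $t7, 15: $t7=31&15=15
after sub $t1, $t1, $t7: $t1=31-15=16
after sub $t1, $t1, 1: $t1=16-1=15
sw $t1, (0) → M[0]=15
after add $t7, $t1, 11: $t7=15+11=26
after lw $t1, (0): $t1=M[0]=15
after srl $t1, $t7, 4: $t1=26>>4=1
after mul $t1, $t1, 7: $t1=1*7=7
halt.

-1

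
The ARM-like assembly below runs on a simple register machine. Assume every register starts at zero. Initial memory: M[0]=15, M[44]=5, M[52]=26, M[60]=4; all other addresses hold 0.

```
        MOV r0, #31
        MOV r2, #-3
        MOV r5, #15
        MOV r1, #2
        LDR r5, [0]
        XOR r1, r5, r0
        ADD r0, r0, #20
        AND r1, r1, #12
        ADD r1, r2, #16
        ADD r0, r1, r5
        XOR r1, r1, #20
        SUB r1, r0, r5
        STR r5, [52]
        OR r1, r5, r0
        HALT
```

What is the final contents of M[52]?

15

r0=31
r2=-3
r5=15
r1=2
r5=M[0]=15
r1=15^31=16
r0=31+20=51
r1=16&12=0
r1=(-3)+16=13
r0=13+15=28
r1=13^20=25
r1=28-15=13
STR r5, [52] → M[52]=15
r1=15|28=31
halt.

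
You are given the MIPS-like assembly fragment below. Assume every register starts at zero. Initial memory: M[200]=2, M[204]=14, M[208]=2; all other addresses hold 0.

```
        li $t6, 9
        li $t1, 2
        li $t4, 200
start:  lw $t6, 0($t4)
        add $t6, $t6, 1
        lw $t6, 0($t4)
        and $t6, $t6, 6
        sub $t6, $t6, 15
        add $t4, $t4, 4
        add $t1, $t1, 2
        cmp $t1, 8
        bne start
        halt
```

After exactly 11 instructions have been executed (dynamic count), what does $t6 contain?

li $t6, 9 → $t6=9
li $t1, 2 → $t1=2
li $t4, 200 → $t4=200
lw $t6, 0($t4) → $t6=M[200]=2
add $t6, $t6, 1 → $t6=2+1=3
lw $t6, 0($t4) → $t6=M[200]=2
and $t6, $t6, 6 → $t6=2&6=2
sub $t6, $t6, 15 → $t6=2-15=-13
add $t4, $t4, 4 → $t4=200+4=204
add $t1, $t1, 2 → $t1=2+2=4
cmp $t1, 8  (cmp 4,8)
After step 11: $t6 = -13.

-13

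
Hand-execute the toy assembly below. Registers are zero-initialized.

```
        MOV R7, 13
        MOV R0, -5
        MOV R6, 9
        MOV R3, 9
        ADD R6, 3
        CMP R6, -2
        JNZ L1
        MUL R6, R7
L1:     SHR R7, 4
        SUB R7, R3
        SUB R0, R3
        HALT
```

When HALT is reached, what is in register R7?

-9

MOV R7, 13 → R7=13
MOV R0, -5 → R0=-5
MOV R6, 9 → R6=9
MOV R3, 9 → R3=9
ADD R6, 3 → R6=9+3=12
CMP R6, -2  (cmp 12,-2)
JNZ L1: taken
SHR R7, 4 → R7=13>>4=0
SUB R7, R3 → R7=0-9=-9
SUB R0, R3 → R0=(-5)-9=-14
halt.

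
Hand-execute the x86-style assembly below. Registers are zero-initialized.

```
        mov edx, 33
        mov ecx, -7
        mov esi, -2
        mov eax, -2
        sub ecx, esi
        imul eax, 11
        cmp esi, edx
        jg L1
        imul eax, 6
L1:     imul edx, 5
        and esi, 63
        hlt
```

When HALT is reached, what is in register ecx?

mov edx, 33 → edx=33
mov ecx, -7 → ecx=-7
mov esi, -2 → esi=-2
mov eax, -2 → eax=-2
sub ecx, esi → ecx=(-7)-(-2)=-5
imul eax, 11 → eax=(-2)*11=-22
cmp esi, edx  (cmp -2,33)
jg L1: not taken
imul eax, 6 → eax=(-22)*6=-132
imul edx, 5 → edx=33*5=165
and esi, 63 → esi=(-2)&63=62
halt.

-5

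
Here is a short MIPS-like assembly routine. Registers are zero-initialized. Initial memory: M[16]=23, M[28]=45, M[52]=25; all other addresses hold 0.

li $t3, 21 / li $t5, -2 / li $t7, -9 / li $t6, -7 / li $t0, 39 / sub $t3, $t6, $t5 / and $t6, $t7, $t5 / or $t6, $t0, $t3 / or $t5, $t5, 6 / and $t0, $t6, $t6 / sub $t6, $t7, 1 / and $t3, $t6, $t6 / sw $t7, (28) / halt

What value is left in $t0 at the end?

-1

after li $t3, 21: $t3=21
after li $t5, -2: $t5=-2
after li $t7, -9: $t7=-9
after li $t6, -7: $t6=-7
after li $t0, 39: $t0=39
after sub $t3, $t6, $t5: $t3=(-7)-(-2)=-5
after and $t6, $t7, $t5: $t6=(-9)&(-2)=-10
after or $t6, $t0, $t3: $t6=39|(-5)=-1
after or $t5, $t5, 6: $t5=(-2)|6=-2
after and $t0, $t6, $t6: $t0=(-1)&(-1)=-1
after sub $t6, $t7, 1: $t6=(-9)-1=-10
after and $t3, $t6, $t6: $t3=(-10)&(-10)=-10
sw $t7, (28) → M[28]=-9
halt.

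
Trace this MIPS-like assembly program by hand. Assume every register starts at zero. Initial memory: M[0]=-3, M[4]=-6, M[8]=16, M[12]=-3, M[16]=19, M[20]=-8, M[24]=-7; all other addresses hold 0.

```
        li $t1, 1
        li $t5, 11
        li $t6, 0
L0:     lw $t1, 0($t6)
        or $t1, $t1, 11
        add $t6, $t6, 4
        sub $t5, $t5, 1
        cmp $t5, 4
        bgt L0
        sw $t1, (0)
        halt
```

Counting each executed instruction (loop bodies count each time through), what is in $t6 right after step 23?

$t1=1
$t5=11
$t6=0
$t1=M[0]=-3
$t1=(-3)|11=-1
$t6=0+4=4
$t5=11-1=10
cmp $t5, 4  (cmp 10,4)
bgt L0: taken
$t1=M[4]=-6
$t1=(-6)|11=-5
$t6=4+4=8
$t5=10-1=9
cmp $t5, 4  (cmp 9,4)
bgt L0: taken
$t1=M[8]=16
$t1=16|11=27
$t6=8+4=12
$t5=9-1=8
cmp $t5, 4  (cmp 8,4)
bgt L0: taken
$t1=M[12]=-3
$t1=(-3)|11=-1
After step 23: $t6 = 12.

12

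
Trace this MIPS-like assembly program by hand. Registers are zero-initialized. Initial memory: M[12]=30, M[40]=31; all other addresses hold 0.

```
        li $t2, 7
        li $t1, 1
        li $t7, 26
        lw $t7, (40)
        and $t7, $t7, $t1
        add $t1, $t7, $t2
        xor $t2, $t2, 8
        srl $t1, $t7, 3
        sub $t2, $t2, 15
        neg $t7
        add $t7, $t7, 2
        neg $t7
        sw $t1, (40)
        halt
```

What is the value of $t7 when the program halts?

after li $t2, 7: $t2=7
after li $t1, 1: $t1=1
after li $t7, 26: $t7=26
after lw $t7, (40): $t7=M[40]=31
after and $t7, $t7, $t1: $t7=31&1=1
after add $t1, $t7, $t2: $t1=1+7=8
after xor $t2, $t2, 8: $t2=7^8=15
after srl $t1, $t7, 3: $t1=1>>3=0
after sub $t2, $t2, 15: $t2=15-15=0
after neg $t7: $t7=-(1)=-1
after add $t7, $t7, 2: $t7=(-1)+2=1
after neg $t7: $t7=-(1)=-1
sw $t1, (40) → M[40]=0
halt.

-1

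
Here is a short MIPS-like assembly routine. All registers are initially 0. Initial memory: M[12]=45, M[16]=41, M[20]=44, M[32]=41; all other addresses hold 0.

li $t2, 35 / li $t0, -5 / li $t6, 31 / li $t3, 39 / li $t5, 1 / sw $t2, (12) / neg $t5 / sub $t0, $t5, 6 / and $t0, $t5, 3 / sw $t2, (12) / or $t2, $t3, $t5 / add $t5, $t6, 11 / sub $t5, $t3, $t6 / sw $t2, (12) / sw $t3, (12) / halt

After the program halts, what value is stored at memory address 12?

after li $t2, 35: $t2=35
after li $t0, -5: $t0=-5
after li $t6, 31: $t6=31
after li $t3, 39: $t3=39
after li $t5, 1: $t5=1
sw $t2, (12) → M[12]=35
after neg $t5: $t5=-(1)=-1
after sub $t0, $t5, 6: $t0=(-1)-6=-7
after and $t0, $t5, 3: $t0=(-1)&3=3
sw $t2, (12) → M[12]=35
after or $t2, $t3, $t5: $t2=39|(-1)=-1
after add $t5, $t6, 11: $t5=31+11=42
after sub $t5, $t3, $t6: $t5=39-31=8
sw $t2, (12) → M[12]=-1
sw $t3, (12) → M[12]=39
halt.

39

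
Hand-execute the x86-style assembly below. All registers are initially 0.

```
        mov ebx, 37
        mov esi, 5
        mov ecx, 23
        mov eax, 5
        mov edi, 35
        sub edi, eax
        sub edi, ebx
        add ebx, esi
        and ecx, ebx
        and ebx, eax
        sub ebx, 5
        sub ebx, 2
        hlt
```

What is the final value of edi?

mov ebx, 37 → ebx=37
mov esi, 5 → esi=5
mov ecx, 23 → ecx=23
mov eax, 5 → eax=5
mov edi, 35 → edi=35
sub edi, eax → edi=35-5=30
sub edi, ebx → edi=30-37=-7
add ebx, esi → ebx=37+5=42
and ecx, ebx → ecx=23&42=2
and ebx, eax → ebx=42&5=0
sub ebx, 5 → ebx=0-5=-5
sub ebx, 2 → ebx=(-5)-2=-7
halt.

-7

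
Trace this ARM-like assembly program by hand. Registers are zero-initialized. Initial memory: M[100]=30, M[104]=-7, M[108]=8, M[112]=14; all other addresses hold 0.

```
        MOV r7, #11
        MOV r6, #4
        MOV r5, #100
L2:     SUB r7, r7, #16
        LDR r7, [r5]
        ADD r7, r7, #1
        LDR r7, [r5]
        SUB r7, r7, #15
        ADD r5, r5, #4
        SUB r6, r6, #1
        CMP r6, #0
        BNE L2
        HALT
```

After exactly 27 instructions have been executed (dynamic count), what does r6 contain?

2

after MOV r7, #11: r7=11
after MOV r6, #4: r6=4
after MOV r5, #100: r5=100
after SUB r7, r7, #16: r7=11-16=-5
after LDR r7, [r5]: r7=M[100]=30
after ADD r7, r7, #1: r7=30+1=31
after LDR r7, [r5]: r7=M[100]=30
after SUB r7, r7, #15: r7=30-15=15
after ADD r5, r5, #4: r5=100+4=104
after SUB r6, r6, #1: r6=4-1=3
CMP r6, #0  (cmp 3,0)
BNE L2: taken
after SUB r7, r7, #16: r7=15-16=-1
after LDR r7, [r5]: r7=M[104]=-7
after ADD r7, r7, #1: r7=(-7)+1=-6
after LDR r7, [r5]: r7=M[104]=-7
after SUB r7, r7, #15: r7=(-7)-15=-22
after ADD r5, r5, #4: r5=104+4=108
after SUB r6, r6, #1: r6=3-1=2
CMP r6, #0  (cmp 2,0)
BNE L2: taken
after SUB r7, r7, #16: r7=(-22)-16=-38
after LDR r7, [r5]: r7=M[108]=8
after ADD r7, r7, #1: r7=8+1=9
after LDR r7, [r5]: r7=M[108]=8
after SUB r7, r7, #15: r7=8-15=-7
after ADD r5, r5, #4: r5=108+4=112
After step 27: r6 = 2.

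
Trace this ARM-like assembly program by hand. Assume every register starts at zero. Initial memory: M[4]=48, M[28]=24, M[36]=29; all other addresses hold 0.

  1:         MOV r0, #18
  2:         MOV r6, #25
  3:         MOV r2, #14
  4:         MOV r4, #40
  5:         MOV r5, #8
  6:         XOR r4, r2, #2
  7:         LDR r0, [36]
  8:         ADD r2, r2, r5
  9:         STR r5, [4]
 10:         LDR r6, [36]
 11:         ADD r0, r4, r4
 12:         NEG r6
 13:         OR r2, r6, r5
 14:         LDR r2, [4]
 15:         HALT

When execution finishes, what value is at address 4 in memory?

8

after MOV r0, #18: r0=18
after MOV r6, #25: r6=25
after MOV r2, #14: r2=14
after MOV r4, #40: r4=40
after MOV r5, #8: r5=8
after XOR r4, r2, #2: r4=14^2=12
after LDR r0, [36]: r0=M[36]=29
after ADD r2, r2, r5: r2=14+8=22
STR r5, [4] → M[4]=8
after LDR r6, [36]: r6=M[36]=29
after ADD r0, r4, r4: r0=12+12=24
after NEG r6: r6=-(29)=-29
after OR r2, r6, r5: r2=(-29)|8=-21
after LDR r2, [4]: r2=M[4]=8
halt.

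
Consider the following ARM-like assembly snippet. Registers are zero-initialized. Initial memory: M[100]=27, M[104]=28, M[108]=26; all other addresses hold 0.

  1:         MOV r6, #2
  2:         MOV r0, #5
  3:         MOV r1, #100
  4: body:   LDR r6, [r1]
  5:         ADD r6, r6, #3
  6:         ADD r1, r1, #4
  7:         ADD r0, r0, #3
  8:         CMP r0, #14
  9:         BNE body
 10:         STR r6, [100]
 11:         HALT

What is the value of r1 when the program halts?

112

after MOV r6, #2: r6=2
after MOV r0, #5: r0=5
after MOV r1, #100: r1=100
after LDR r6, [r1]: r6=M[100]=27
after ADD r6, r6, #3: r6=27+3=30
after ADD r1, r1, #4: r1=100+4=104
after ADD r0, r0, #3: r0=5+3=8
CMP r0, #14  (cmp 8,14)
BNE body: taken
after LDR r6, [r1]: r6=M[104]=28
after ADD r6, r6, #3: r6=28+3=31
after ADD r1, r1, #4: r1=104+4=108
after ADD r0, r0, #3: r0=8+3=11
CMP r0, #14  (cmp 11,14)
BNE body: taken
after LDR r6, [r1]: r6=M[108]=26
after ADD r6, r6, #3: r6=26+3=29
after ADD r1, r1, #4: r1=108+4=112
after ADD r0, r0, #3: r0=11+3=14
CMP r0, #14  (cmp 14,14)
BNE body: not taken
STR r6, [100] → M[100]=29
halt.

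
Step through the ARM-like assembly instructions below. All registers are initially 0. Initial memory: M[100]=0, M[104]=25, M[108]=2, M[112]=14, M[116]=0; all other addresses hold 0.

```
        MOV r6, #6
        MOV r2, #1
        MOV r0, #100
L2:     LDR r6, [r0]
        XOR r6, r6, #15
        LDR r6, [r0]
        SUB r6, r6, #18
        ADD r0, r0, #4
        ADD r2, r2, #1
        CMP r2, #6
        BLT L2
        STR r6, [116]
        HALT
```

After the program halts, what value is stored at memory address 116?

MOV r6, #6 → r6=6
MOV r2, #1 → r2=1
MOV r0, #100 → r0=100
LDR r6, [r0] → r6=M[100]=0
XOR r6, r6, #15 → r6=0^15=15
LDR r6, [r0] → r6=M[100]=0
SUB r6, r6, #18 → r6=0-18=-18
ADD r0, r0, #4 → r0=100+4=104
ADD r2, r2, #1 → r2=1+1=2
CMP r2, #6  (cmp 2,6)
BLT L2: taken
LDR r6, [r0] → r6=M[104]=25
XOR r6, r6, #15 → r6=25^15=22
LDR r6, [r0] → r6=M[104]=25
SUB r6, r6, #18 → r6=25-18=7
ADD r0, r0, #4 → r0=104+4=108
ADD r2, r2, #1 → r2=2+1=3
CMP r2, #6  (cmp 3,6)
BLT L2: taken
LDR r6, [r0] → r6=M[108]=2
XOR r6, r6, #15 → r6=2^15=13
LDR r6, [r0] → r6=M[108]=2
SUB r6, r6, #18 → r6=2-18=-16
ADD r0, r0, #4 → r0=108+4=112
ADD r2, r2, #1 → r2=3+1=4
CMP r2, #6  (cmp 4,6)
BLT L2: taken
LDR r6, [r0] → r6=M[112]=14
XOR r6, r6, #15 → r6=14^15=1
LDR r6, [r0] → r6=M[112]=14
SUB r6, r6, #18 → r6=14-18=-4
ADD r0, r0, #4 → r0=112+4=116
ADD r2, r2, #1 → r2=4+1=5
CMP r2, #6  (cmp 5,6)
BLT L2: taken
LDR r6, [r0] → r6=M[116]=0
XOR r6, r6, #15 → r6=0^15=15
LDR r6, [r0] → r6=M[116]=0
SUB r6, r6, #18 → r6=0-18=-18
ADD r0, r0, #4 → r0=116+4=120
ADD r2, r2, #1 → r2=5+1=6
CMP r2, #6  (cmp 6,6)
BLT L2: not taken
STR r6, [116] → M[116]=-18
halt.

-18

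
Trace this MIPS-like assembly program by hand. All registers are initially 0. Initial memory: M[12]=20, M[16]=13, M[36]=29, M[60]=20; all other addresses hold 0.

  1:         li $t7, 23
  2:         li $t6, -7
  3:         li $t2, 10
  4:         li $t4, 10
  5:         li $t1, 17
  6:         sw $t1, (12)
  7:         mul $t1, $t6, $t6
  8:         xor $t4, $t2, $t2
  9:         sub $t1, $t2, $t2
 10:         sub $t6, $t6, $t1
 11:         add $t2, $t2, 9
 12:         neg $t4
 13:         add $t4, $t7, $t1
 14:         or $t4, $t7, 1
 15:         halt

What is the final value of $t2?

19

li $t7, 23 → $t7=23
li $t6, -7 → $t6=-7
li $t2, 10 → $t2=10
li $t4, 10 → $t4=10
li $t1, 17 → $t1=17
sw $t1, (12) → M[12]=17
mul $t1, $t6, $t6 → $t1=(-7)*(-7)=49
xor $t4, $t2, $t2 → $t4=10^10=0
sub $t1, $t2, $t2 → $t1=10-10=0
sub $t6, $t6, $t1 → $t6=(-7)-0=-7
add $t2, $t2, 9 → $t2=10+9=19
neg $t4 → $t4=-(0)=0
add $t4, $t7, $t1 → $t4=23+0=23
or $t4, $t7, 1 → $t4=23|1=23
halt.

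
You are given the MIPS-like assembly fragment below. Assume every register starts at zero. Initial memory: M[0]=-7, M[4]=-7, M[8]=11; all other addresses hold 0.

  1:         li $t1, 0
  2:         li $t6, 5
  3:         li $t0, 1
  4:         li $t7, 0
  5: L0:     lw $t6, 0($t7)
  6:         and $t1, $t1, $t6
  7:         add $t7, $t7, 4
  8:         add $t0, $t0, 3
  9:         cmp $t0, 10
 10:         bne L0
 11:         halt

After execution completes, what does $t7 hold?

12

after li $t1, 0: $t1=0
after li $t6, 5: $t6=5
after li $t0, 1: $t0=1
after li $t7, 0: $t7=0
after lw $t6, 0($t7): $t6=M[0]=-7
after and $t1, $t1, $t6: $t1=0&(-7)=0
after add $t7, $t7, 4: $t7=0+4=4
after add $t0, $t0, 3: $t0=1+3=4
cmp $t0, 10  (cmp 4,10)
bne L0: taken
after lw $t6, 0($t7): $t6=M[4]=-7
after and $t1, $t1, $t6: $t1=0&(-7)=0
after add $t7, $t7, 4: $t7=4+4=8
after add $t0, $t0, 3: $t0=4+3=7
cmp $t0, 10  (cmp 7,10)
bne L0: taken
after lw $t6, 0($t7): $t6=M[8]=11
after and $t1, $t1, $t6: $t1=0&11=0
after add $t7, $t7, 4: $t7=8+4=12
after add $t0, $t0, 3: $t0=7+3=10
cmp $t0, 10  (cmp 10,10)
bne L0: not taken
halt.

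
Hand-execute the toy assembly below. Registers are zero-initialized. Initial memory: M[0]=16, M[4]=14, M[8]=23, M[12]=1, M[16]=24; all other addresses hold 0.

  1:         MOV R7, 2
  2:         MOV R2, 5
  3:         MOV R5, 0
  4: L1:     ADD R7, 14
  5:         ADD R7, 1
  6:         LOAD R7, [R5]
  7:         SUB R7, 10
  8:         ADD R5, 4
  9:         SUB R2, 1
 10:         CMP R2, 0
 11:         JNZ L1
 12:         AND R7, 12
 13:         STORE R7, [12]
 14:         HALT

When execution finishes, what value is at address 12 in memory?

after MOV R7, 2: R7=2
after MOV R2, 5: R2=5
after MOV R5, 0: R5=0
after ADD R7, 14: R7=2+14=16
after ADD R7, 1: R7=16+1=17
after LOAD R7, [R5]: R7=M[0]=16
after SUB R7, 10: R7=16-10=6
after ADD R5, 4: R5=0+4=4
after SUB R2, 1: R2=5-1=4
CMP R2, 0  (cmp 4,0)
JNZ L1: taken
after ADD R7, 14: R7=6+14=20
after ADD R7, 1: R7=20+1=21
after LOAD R7, [R5]: R7=M[4]=14
after SUB R7, 10: R7=14-10=4
after ADD R5, 4: R5=4+4=8
after SUB R2, 1: R2=4-1=3
CMP R2, 0  (cmp 3,0)
JNZ L1: taken
after ADD R7, 14: R7=4+14=18
after ADD R7, 1: R7=18+1=19
after LOAD R7, [R5]: R7=M[8]=23
after SUB R7, 10: R7=23-10=13
after ADD R5, 4: R5=8+4=12
after SUB R2, 1: R2=3-1=2
CMP R2, 0  (cmp 2,0)
JNZ L1: taken
after ADD R7, 14: R7=13+14=27
after ADD R7, 1: R7=27+1=28
after LOAD R7, [R5]: R7=M[12]=1
after SUB R7, 10: R7=1-10=-9
after ADD R5, 4: R5=12+4=16
after SUB R2, 1: R2=2-1=1
CMP R2, 0  (cmp 1,0)
JNZ L1: taken
after ADD R7, 14: R7=(-9)+14=5
after ADD R7, 1: R7=5+1=6
after LOAD R7, [R5]: R7=M[16]=24
after SUB R7, 10: R7=24-10=14
after ADD R5, 4: R5=16+4=20
after SUB R2, 1: R2=1-1=0
CMP R2, 0  (cmp 0,0)
JNZ L1: not taken
after AND R7, 12: R7=14&12=12
STORE R7, [12] → M[12]=12
halt.

12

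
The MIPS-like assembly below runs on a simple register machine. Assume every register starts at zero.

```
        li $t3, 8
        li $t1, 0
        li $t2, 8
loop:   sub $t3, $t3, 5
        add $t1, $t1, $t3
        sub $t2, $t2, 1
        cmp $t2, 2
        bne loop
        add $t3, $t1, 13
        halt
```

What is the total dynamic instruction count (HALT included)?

35

$t3=8
$t1=0
$t2=8
$t3=8-5=3
$t1=0+3=3
$t2=8-1=7
cmp $t2, 2  (cmp 7,2)
bne loop: taken
$t3=3-5=-2
$t1=3+(-2)=1
$t2=7-1=6
cmp $t2, 2  (cmp 6,2)
bne loop: taken
$t3=(-2)-5=-7
$t1=1+(-7)=-6
$t2=6-1=5
cmp $t2, 2  (cmp 5,2)
bne loop: taken
$t3=(-7)-5=-12
$t1=(-6)+(-12)=-18
$t2=5-1=4
cmp $t2, 2  (cmp 4,2)
bne loop: taken
$t3=(-12)-5=-17
$t1=(-18)+(-17)=-35
$t2=4-1=3
cmp $t2, 2  (cmp 3,2)
bne loop: taken
$t3=(-17)-5=-22
$t1=(-35)+(-22)=-57
$t2=3-1=2
cmp $t2, 2  (cmp 2,2)
bne loop: not taken
$t3=(-57)+13=-44
halt.
Total executed instructions: 35.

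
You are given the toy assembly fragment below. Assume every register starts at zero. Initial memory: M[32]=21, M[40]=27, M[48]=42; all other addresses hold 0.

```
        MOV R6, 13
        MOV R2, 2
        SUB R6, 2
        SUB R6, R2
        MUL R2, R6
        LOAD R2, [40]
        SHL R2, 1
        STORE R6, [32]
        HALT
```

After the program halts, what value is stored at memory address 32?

9

after MOV R6, 13: R6=13
after MOV R2, 2: R2=2
after SUB R6, 2: R6=13-2=11
after SUB R6, R2: R6=11-2=9
after MUL R2, R6: R2=2*9=18
after LOAD R2, [40]: R2=M[40]=27
after SHL R2, 1: R2=27<<1=54
STORE R6, [32] → M[32]=9
halt.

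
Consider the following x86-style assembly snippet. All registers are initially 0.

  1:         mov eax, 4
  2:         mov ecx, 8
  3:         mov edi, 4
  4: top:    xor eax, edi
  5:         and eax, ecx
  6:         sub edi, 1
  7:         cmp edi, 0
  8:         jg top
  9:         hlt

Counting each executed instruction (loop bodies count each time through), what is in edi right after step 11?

2

mov eax, 4 → eax=4
mov ecx, 8 → ecx=8
mov edi, 4 → edi=4
xor eax, edi → eax=4^4=0
and eax, ecx → eax=0&8=0
sub edi, 1 → edi=4-1=3
cmp edi, 0  (cmp 3,0)
jg top: taken
xor eax, edi → eax=0^3=3
and eax, ecx → eax=3&8=0
sub edi, 1 → edi=3-1=2
After step 11: edi = 2.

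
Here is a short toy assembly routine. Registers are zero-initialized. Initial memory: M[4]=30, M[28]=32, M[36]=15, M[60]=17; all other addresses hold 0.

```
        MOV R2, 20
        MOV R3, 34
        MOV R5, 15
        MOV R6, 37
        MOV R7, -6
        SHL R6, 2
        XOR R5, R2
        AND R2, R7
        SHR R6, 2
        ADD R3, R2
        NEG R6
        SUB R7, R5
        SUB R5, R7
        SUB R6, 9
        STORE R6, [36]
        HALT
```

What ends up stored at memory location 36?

MOV R2, 20 → R2=20
MOV R3, 34 → R3=34
MOV R5, 15 → R5=15
MOV R6, 37 → R6=37
MOV R7, -6 → R7=-6
SHL R6, 2 → R6=37<<2=148
XOR R5, R2 → R5=15^20=27
AND R2, R7 → R2=20&(-6)=16
SHR R6, 2 → R6=148>>2=37
ADD R3, R2 → R3=34+16=50
NEG R6 → R6=-(37)=-37
SUB R7, R5 → R7=(-6)-27=-33
SUB R5, R7 → R5=27-(-33)=60
SUB R6, 9 → R6=(-37)-9=-46
STORE R6, [36] → M[36]=-46
halt.

-46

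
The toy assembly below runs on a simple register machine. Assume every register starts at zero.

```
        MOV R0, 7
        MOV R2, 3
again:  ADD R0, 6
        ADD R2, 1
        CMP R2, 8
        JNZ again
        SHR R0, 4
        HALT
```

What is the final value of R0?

after MOV R0, 7: R0=7
after MOV R2, 3: R2=3
after ADD R0, 6: R0=7+6=13
after ADD R2, 1: R2=3+1=4
CMP R2, 8  (cmp 4,8)
JNZ again: taken
after ADD R0, 6: R0=13+6=19
after ADD R2, 1: R2=4+1=5
CMP R2, 8  (cmp 5,8)
JNZ again: taken
after ADD R0, 6: R0=19+6=25
after ADD R2, 1: R2=5+1=6
CMP R2, 8  (cmp 6,8)
JNZ again: taken
after ADD R0, 6: R0=25+6=31
after ADD R2, 1: R2=6+1=7
CMP R2, 8  (cmp 7,8)
JNZ again: taken
after ADD R0, 6: R0=31+6=37
after ADD R2, 1: R2=7+1=8
CMP R2, 8  (cmp 8,8)
JNZ again: not taken
after SHR R0, 4: R0=37>>4=2
halt.

2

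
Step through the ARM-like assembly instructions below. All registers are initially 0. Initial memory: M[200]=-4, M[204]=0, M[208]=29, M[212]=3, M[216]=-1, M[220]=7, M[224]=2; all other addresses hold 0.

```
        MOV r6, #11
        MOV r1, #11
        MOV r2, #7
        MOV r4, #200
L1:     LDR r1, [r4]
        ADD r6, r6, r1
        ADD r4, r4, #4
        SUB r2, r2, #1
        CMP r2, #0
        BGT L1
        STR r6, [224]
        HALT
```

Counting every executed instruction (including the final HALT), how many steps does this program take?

48

after MOV r6, #11: r6=11
after MOV r1, #11: r1=11
after MOV r2, #7: r2=7
after MOV r4, #200: r4=200
after LDR r1, [r4]: r1=M[200]=-4
after ADD r6, r6, r1: r6=11+(-4)=7
after ADD r4, r4, #4: r4=200+4=204
after SUB r2, r2, #1: r2=7-1=6
CMP r2, #0  (cmp 6,0)
BGT L1: taken
after LDR r1, [r4]: r1=M[204]=0
after ADD r6, r6, r1: r6=7+0=7
after ADD r4, r4, #4: r4=204+4=208
after SUB r2, r2, #1: r2=6-1=5
CMP r2, #0  (cmp 5,0)
BGT L1: taken
after LDR r1, [r4]: r1=M[208]=29
after ADD r6, r6, r1: r6=7+29=36
after ADD r4, r4, #4: r4=208+4=212
after SUB r2, r2, #1: r2=5-1=4
CMP r2, #0  (cmp 4,0)
BGT L1: taken
after LDR r1, [r4]: r1=M[212]=3
after ADD r6, r6, r1: r6=36+3=39
after ADD r4, r4, #4: r4=212+4=216
after SUB r2, r2, #1: r2=4-1=3
CMP r2, #0  (cmp 3,0)
BGT L1: taken
after LDR r1, [r4]: r1=M[216]=-1
after ADD r6, r6, r1: r6=39+(-1)=38
after ADD r4, r4, #4: r4=216+4=220
after SUB r2, r2, #1: r2=3-1=2
CMP r2, #0  (cmp 2,0)
BGT L1: taken
after LDR r1, [r4]: r1=M[220]=7
after ADD r6, r6, r1: r6=38+7=45
after ADD r4, r4, #4: r4=220+4=224
after SUB r2, r2, #1: r2=2-1=1
CMP r2, #0  (cmp 1,0)
BGT L1: taken
after LDR r1, [r4]: r1=M[224]=2
after ADD r6, r6, r1: r6=45+2=47
after ADD r4, r4, #4: r4=224+4=228
after SUB r2, r2, #1: r2=1-1=0
CMP r2, #0  (cmp 0,0)
BGT L1: not taken
STR r6, [224] → M[224]=47
halt.
Total executed instructions: 48.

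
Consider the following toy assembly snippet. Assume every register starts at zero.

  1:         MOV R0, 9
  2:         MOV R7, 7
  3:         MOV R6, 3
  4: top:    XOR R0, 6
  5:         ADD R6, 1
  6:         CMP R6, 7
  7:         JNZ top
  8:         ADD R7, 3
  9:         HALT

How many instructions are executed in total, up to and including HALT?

R0=9
R7=7
R6=3
R0=9^6=15
R6=3+1=4
CMP R6, 7  (cmp 4,7)
JNZ top: taken
R0=15^6=9
R6=4+1=5
CMP R6, 7  (cmp 5,7)
JNZ top: taken
R0=9^6=15
R6=5+1=6
CMP R6, 7  (cmp 6,7)
JNZ top: taken
R0=15^6=9
R6=6+1=7
CMP R6, 7  (cmp 7,7)
JNZ top: not taken
R7=7+3=10
halt.
Total executed instructions: 21.

21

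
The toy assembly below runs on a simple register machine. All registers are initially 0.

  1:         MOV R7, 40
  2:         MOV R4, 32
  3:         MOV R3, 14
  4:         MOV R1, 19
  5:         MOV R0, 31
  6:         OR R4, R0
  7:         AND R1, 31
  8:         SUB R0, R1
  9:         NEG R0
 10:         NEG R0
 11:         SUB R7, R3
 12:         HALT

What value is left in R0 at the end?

MOV R7, 40 → R7=40
MOV R4, 32 → R4=32
MOV R3, 14 → R3=14
MOV R1, 19 → R1=19
MOV R0, 31 → R0=31
OR R4, R0 → R4=32|31=63
AND R1, 31 → R1=19&31=19
SUB R0, R1 → R0=31-19=12
NEG R0 → R0=-(12)=-12
NEG R0 → R0=-(-12)=12
SUB R7, R3 → R7=40-14=26
halt.

12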